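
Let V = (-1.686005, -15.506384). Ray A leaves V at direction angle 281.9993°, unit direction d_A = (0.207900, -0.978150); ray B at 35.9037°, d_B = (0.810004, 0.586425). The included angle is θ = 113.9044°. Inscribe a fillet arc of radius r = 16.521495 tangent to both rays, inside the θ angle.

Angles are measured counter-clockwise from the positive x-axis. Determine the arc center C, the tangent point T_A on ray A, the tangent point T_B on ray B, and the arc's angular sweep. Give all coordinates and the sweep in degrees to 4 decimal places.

center=(16.7092,-22.5855) T_A=(0.5487,-26.0203) T_B=(7.0206,-9.2030) sweep=66.0956

bisector direction at 338.9515° = (0.933277,-0.359158)
center distance |VC| = r/sin(θ/2) = 16.521495/sin(56.9522°) = 19.710310
C = V + |VC|·bis = (16.7092,-22.5855)
T_A = V + ((C−V)·d_A)·d_A = V + 10.7488·d_A = (0.5487,-26.0203)
T_B = V + ((C−V)·d_B)·d_B = V + 10.7488·d_B = (7.0206,-9.2030)
sweep = 180° − θ = 66.0956°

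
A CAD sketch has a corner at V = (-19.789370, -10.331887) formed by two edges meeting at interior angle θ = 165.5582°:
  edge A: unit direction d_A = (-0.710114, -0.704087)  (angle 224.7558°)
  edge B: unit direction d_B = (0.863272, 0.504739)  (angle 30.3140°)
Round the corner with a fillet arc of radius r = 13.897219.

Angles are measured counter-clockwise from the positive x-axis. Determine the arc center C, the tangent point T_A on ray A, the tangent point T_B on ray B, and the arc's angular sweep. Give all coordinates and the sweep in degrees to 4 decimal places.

center=(-11.2549,-21.4402) T_A=(-21.0397,-11.5716) T_B=(-18.2693,-9.4432) sweep=14.4418

bisector direction at 307.5349° = (0.609245,-0.792982)
center distance |VC| = r/sin(θ/2) = 13.897219/sin(82.7791°) = 14.008320
C = V + |VC|·bis = (-11.2549,-21.4402)
T_A = V + ((C−V)·d_A)·d_A = V + 1.7608·d_A = (-21.0397,-11.5716)
T_B = V + ((C−V)·d_B)·d_B = V + 1.7608·d_B = (-18.2693,-9.4432)
sweep = 180° − θ = 14.4418°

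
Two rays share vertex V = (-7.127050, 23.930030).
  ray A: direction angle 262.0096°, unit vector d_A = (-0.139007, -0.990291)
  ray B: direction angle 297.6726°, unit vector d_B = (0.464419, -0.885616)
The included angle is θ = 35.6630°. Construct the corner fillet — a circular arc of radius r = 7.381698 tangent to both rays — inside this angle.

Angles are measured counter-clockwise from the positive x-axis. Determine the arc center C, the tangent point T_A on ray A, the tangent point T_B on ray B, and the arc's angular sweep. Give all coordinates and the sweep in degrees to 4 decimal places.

bisector direction at 279.8411° = (0.170916,-0.985286)
center distance |VC| = r/sin(θ/2) = 7.381698/sin(17.8315°) = 24.105966
C = V + |VC|·bis = (-3.0069,0.1788)
T_A = V + ((C−V)·d_A)·d_A = V + 22.9479·d_A = (-10.3170,1.2049)
T_B = V + ((C−V)·d_B)·d_B = V + 22.9479·d_B = (3.5304,3.6070)
sweep = 180° − θ = 144.3370°

center=(-3.0069,0.1788) T_A=(-10.3170,1.2049) T_B=(3.5304,3.6070) sweep=144.3370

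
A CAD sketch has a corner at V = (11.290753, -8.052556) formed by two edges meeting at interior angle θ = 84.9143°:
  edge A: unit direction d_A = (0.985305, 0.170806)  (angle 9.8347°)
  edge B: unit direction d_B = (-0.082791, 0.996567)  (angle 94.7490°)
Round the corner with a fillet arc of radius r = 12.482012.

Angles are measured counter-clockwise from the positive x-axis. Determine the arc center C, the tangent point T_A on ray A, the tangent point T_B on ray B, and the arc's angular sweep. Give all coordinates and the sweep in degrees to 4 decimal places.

bisector direction at 52.2919° = (0.611640,0.791137)
center distance |VC| = r/sin(θ/2) = 12.482012/sin(42.4571°) = 18.490811
C = V + |VC|·bis = (22.6005,6.5762)
T_A = V + ((C−V)·d_A)·d_A = V + 13.6422·d_A = (24.7325,-5.7224)
T_B = V + ((C−V)·d_B)·d_B = V + 13.6422·d_B = (10.1613,5.5428)
sweep = 180° − θ = 95.0857°

center=(22.6005,6.5762) T_A=(24.7325,-5.7224) T_B=(10.1613,5.5428) sweep=95.0857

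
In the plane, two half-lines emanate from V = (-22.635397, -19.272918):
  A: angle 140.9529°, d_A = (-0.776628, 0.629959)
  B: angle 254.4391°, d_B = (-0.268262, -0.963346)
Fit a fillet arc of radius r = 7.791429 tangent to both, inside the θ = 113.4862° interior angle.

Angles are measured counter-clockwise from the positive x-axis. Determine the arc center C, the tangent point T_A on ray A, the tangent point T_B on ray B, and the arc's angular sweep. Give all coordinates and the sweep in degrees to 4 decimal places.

center=(-31.5120,-22.1051) T_A=(-26.6037,-16.0541) T_B=(-24.0061,-24.1953) sweep=66.5138

bisector direction at 197.6960° = (-0.952683,-0.303967)
center distance |VC| = r/sin(θ/2) = 7.791429/sin(56.7431°) = 9.317438
C = V + |VC|·bis = (-31.5120,-22.1051)
T_A = V + ((C−V)·d_A)·d_A = V + 5.1096·d_A = (-26.6037,-16.0541)
T_B = V + ((C−V)·d_B)·d_B = V + 5.1096·d_B = (-24.0061,-24.1953)
sweep = 180° − θ = 66.5138°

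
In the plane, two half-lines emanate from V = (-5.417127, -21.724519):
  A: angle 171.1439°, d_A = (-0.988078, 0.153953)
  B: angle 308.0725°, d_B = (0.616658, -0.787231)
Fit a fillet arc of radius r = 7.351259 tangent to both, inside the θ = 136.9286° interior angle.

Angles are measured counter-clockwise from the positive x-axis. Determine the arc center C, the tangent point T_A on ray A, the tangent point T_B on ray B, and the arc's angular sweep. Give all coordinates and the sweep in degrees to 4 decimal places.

bisector direction at 239.6082° = (-0.505910,-0.862586)
center distance |VC| = r/sin(θ/2) = 7.351259/sin(68.4643°) = 7.902973
C = V + |VC|·bis = (-9.4153,-28.5415)
T_A = V + ((C−V)·d_A)·d_A = V + 2.9010·d_A = (-8.2836,-21.2779)
T_B = V + ((C−V)·d_B)·d_B = V + 2.9010·d_B = (-3.6282,-24.0083)
sweep = 180° − θ = 43.0714°

center=(-9.4153,-28.5415) T_A=(-8.2836,-21.2779) T_B=(-3.6282,-24.0083) sweep=43.0714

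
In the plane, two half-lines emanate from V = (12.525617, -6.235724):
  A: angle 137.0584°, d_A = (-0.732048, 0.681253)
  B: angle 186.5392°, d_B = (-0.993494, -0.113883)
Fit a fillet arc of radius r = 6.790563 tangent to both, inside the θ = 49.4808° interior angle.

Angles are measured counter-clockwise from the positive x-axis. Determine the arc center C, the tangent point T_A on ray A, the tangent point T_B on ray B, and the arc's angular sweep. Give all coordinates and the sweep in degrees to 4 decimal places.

center=(-2.8882,-1.1676) T_A=(1.7379,3.8035) T_B=(-2.1149,-7.9139) sweep=130.5192

bisector direction at 161.7988° = (-0.949966,0.312355)
center distance |VC| = r/sin(θ/2) = 6.790563/sin(24.7404°) = 16.225663
C = V + |VC|·bis = (-2.8882,-1.1676)
T_A = V + ((C−V)·d_A)·d_A = V + 14.7364·d_A = (1.7379,3.8035)
T_B = V + ((C−V)·d_B)·d_B = V + 14.7364·d_B = (-2.1149,-7.9139)
sweep = 180° − θ = 130.5192°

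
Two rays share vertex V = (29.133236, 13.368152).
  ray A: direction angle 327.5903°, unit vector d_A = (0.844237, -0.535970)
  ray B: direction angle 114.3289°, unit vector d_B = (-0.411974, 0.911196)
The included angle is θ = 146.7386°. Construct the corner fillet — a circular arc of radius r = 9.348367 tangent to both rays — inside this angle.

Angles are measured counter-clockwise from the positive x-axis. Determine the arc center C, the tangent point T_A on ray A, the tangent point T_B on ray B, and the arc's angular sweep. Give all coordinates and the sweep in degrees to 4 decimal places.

bisector direction at 40.9596° = (0.755172,0.655527)
center distance |VC| = r/sin(θ/2) = 9.348367/sin(73.3693°) = 9.756487
C = V + |VC|·bis = (36.5011,19.7638)
T_A = V + ((C−V)·d_A)·d_A = V + 2.7923·d_A = (31.4906,11.8716)
T_B = V + ((C−V)·d_B)·d_B = V + 2.7923·d_B = (27.9829,15.9125)
sweep = 180° − θ = 33.2614°

center=(36.5011,19.7638) T_A=(31.4906,11.8716) T_B=(27.9829,15.9125) sweep=33.2614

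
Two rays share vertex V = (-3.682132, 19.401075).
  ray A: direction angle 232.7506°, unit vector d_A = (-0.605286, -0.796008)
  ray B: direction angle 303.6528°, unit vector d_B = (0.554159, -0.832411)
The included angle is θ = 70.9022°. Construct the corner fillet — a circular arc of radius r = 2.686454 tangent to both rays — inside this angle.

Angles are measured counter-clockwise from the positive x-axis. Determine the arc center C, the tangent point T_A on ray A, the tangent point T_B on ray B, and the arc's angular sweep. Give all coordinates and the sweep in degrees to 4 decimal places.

bisector direction at 268.2017° = (-0.031381,-0.999507)
center distance |VC| = r/sin(θ/2) = 2.686454/sin(35.4511°) = 4.631754
C = V + |VC|·bis = (-3.8275,14.7716)
T_A = V + ((C−V)·d_A)·d_A = V + 3.7731·d_A = (-5.9659,16.3977)
T_B = V + ((C−V)·d_B)·d_B = V + 3.7731·d_B = (-1.5912,16.2603)
sweep = 180° − θ = 109.0978°

center=(-3.8275,14.7716) T_A=(-5.9659,16.3977) T_B=(-1.5912,16.2603) sweep=109.0978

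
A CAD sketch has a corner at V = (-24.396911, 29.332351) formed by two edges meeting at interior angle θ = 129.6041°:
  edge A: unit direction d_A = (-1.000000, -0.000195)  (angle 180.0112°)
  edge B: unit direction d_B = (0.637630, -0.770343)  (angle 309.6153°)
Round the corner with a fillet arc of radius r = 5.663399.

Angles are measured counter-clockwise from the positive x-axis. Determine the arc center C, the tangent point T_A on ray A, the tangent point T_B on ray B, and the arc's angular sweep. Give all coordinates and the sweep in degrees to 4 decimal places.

bisector direction at 244.8133° = (-0.425570,-0.904925)
center distance |VC| = r/sin(θ/2) = 5.663399/sin(64.8020°) = 6.258990
C = V + |VC|·bis = (-27.0605,23.6684)
T_A = V + ((C−V)·d_A)·d_A = V + 2.6647·d_A = (-27.0617,29.3318)
T_B = V + ((C−V)·d_B)·d_B = V + 2.6647·d_B = (-22.6978,27.2796)
sweep = 180° − θ = 50.3959°

center=(-27.0605,23.6684) T_A=(-27.0617,29.3318) T_B=(-22.6978,27.2796) sweep=50.3959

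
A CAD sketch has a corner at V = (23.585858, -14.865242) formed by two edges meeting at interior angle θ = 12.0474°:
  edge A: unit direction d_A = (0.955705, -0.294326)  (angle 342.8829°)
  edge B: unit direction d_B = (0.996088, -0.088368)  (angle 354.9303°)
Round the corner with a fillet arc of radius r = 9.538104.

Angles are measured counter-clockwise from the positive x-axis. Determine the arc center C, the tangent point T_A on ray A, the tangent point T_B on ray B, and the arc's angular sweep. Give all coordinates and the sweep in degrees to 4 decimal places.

center=(112.7787,-32.3535) T_A=(109.9714,-41.4691) T_B=(113.6216,-22.8527) sweep=167.9526

bisector direction at 348.9066° = (0.981315,-0.192409)
center distance |VC| = r/sin(θ/2) = 9.538104/sin(6.0237°) = 90.891169
C = V + |VC|·bis = (112.7787,-32.3535)
T_A = V + ((C−V)·d_A)·d_A = V + 90.3893·d_A = (109.9714,-41.4691)
T_B = V + ((C−V)·d_B)·d_B = V + 90.3893·d_B = (113.6216,-22.8527)
sweep = 180° − θ = 167.9526°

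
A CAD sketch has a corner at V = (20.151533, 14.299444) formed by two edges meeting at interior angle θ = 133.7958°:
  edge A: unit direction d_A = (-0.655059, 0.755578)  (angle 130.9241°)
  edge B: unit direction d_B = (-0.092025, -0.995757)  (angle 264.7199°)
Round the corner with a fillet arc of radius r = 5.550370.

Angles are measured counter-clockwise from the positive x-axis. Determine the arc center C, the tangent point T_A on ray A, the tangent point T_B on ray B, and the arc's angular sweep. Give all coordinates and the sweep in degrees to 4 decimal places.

center=(14.4068,12.4526) T_A=(18.6006,16.0884) T_B=(19.9336,11.9418) sweep=46.2042

bisector direction at 197.8220° = (-0.952012,-0.306061)
center distance |VC| = r/sin(θ/2) = 5.550370/sin(66.8979°) = 6.034276
C = V + |VC|·bis = (14.4068,12.4526)
T_A = V + ((C−V)·d_A)·d_A = V + 2.3677·d_A = (18.6006,16.0884)
T_B = V + ((C−V)·d_B)·d_B = V + 2.3677·d_B = (19.9336,11.9418)
sweep = 180° − θ = 46.2042°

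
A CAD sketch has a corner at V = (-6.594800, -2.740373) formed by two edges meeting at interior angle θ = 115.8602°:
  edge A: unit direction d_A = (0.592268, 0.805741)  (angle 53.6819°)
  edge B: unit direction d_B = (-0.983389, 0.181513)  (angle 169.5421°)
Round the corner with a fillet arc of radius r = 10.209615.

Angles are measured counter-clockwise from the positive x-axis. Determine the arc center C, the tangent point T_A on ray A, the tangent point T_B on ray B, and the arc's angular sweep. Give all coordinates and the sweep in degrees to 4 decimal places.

center=(-11.0324,8.4608) T_A=(-2.8061,2.4140) T_B=(-12.8855,-1.5792) sweep=64.1398

bisector direction at 111.6120° = (-0.368319,0.929699)
center distance |VC| = r/sin(θ/2) = 10.209615/sin(57.9301°) = 12.048151
C = V + |VC|·bis = (-11.0324,8.4608)
T_A = V + ((C−V)·d_A)·d_A = V + 6.3970·d_A = (-2.8061,2.4140)
T_B = V + ((C−V)·d_B)·d_B = V + 6.3970·d_B = (-12.8855,-1.5792)
sweep = 180° − θ = 64.1398°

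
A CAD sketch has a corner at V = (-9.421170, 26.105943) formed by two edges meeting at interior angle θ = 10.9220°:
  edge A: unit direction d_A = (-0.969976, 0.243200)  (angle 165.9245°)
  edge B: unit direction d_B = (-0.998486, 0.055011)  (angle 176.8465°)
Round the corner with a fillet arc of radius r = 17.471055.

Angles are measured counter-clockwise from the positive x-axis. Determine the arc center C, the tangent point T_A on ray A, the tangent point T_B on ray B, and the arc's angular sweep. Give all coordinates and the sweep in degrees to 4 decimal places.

bisector direction at 171.3855° = (-0.988719,0.149786)
center distance |VC| = r/sin(θ/2) = 17.471055/sin(5.4610°) = 183.580835
C = V + |VC|·bis = (-190.9309,53.6037)
T_A = V + ((C−V)·d_A)·d_A = V + 182.7476·d_A = (-186.6820,70.5502)
T_B = V + ((C−V)·d_B)·d_B = V + 182.7476·d_B = (-191.8920,36.1591)
sweep = 180° − θ = 169.0780°

center=(-190.9309,53.6037) T_A=(-186.6820,70.5502) T_B=(-191.8920,36.1591) sweep=169.0780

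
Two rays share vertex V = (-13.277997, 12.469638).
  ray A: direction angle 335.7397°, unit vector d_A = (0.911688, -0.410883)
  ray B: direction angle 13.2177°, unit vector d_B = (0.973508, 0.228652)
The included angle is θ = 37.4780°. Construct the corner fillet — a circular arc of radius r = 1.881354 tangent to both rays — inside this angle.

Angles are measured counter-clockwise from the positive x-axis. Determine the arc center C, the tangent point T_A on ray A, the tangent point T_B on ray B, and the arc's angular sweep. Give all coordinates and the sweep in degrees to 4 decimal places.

bisector direction at 354.4787° = (0.995360,-0.096216)
center distance |VC| = r/sin(θ/2) = 1.881354/sin(18.7390°) = 5.856215
C = V + |VC|·bis = (-7.4490,11.9062)
T_A = V + ((C−V)·d_A)·d_A = V + 5.5458·d_A = (-8.2220,10.1910)
T_B = V + ((C−V)·d_B)·d_B = V + 5.5458·d_B = (-7.8791,13.7377)
sweep = 180° − θ = 142.5220°

center=(-7.4490,11.9062) T_A=(-8.2220,10.1910) T_B=(-7.8791,13.7377) sweep=142.5220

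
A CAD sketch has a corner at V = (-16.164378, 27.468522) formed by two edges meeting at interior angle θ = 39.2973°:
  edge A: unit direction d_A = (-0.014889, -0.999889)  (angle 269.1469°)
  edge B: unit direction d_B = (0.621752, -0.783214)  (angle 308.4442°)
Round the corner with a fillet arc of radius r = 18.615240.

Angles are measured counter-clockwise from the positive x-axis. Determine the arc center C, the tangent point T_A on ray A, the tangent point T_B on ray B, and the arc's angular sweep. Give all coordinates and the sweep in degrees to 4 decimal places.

center=(1.6725,-24.9404) T_A=(-16.9406,-24.6632) T_B=(16.2522,-13.3663) sweep=140.7027

bisector direction at 288.7955° = (0.322192,-0.946674)
center distance |VC| = r/sin(θ/2) = 18.615240/sin(19.6486°) = 55.361086
C = V + |VC|·bis = (1.6725,-24.9404)
T_A = V + ((C−V)·d_A)·d_A = V + 52.1375·d_A = (-16.9406,-24.6632)
T_B = V + ((C−V)·d_B)·d_B = V + 52.1375·d_B = (16.2522,-13.3663)
sweep = 180° − θ = 140.7027°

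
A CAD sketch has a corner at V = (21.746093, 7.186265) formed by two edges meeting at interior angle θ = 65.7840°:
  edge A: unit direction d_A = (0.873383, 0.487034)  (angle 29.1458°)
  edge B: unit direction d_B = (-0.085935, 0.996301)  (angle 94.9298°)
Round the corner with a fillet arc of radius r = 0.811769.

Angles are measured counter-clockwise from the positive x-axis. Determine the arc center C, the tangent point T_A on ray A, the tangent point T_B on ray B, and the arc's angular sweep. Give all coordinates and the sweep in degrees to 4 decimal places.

center=(22.4470,8.5066) T_A=(22.8424,7.7976) T_B=(21.6382,8.4368) sweep=114.2160

bisector direction at 62.0378° = (0.468889,0.883257)
center distance |VC| = r/sin(θ/2) = 0.811769/sin(32.8920°) = 1.494813
C = V + |VC|·bis = (22.4470,8.5066)
T_A = V + ((C−V)·d_A)·d_A = V + 1.2552·d_A = (22.8424,7.7976)
T_B = V + ((C−V)·d_B)·d_B = V + 1.2552·d_B = (21.6382,8.4368)
sweep = 180° − θ = 114.2160°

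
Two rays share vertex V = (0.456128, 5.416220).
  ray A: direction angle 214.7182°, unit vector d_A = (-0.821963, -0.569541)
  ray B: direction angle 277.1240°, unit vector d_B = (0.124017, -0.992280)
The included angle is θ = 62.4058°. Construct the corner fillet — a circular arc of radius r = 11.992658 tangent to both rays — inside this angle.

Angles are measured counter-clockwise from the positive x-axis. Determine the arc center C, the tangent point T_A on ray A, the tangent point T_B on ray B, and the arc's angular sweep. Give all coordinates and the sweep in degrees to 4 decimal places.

center=(-8.9884,-15.7182) T_A=(-15.8187,-5.8607) T_B=(2.9117,-14.2309) sweep=117.5942

bisector direction at 245.9211° = (-0.407994,-0.912984)
center distance |VC| = r/sin(θ/2) = 11.992658/sin(31.2029°) = 23.148708
C = V + |VC|·bis = (-8.9884,-15.7182)
T_A = V + ((C−V)·d_A)·d_A = V + 19.8000·d_A = (-15.8187,-5.8607)
T_B = V + ((C−V)·d_B)·d_B = V + 19.8000·d_B = (2.9117,-14.2309)
sweep = 180° − θ = 117.5942°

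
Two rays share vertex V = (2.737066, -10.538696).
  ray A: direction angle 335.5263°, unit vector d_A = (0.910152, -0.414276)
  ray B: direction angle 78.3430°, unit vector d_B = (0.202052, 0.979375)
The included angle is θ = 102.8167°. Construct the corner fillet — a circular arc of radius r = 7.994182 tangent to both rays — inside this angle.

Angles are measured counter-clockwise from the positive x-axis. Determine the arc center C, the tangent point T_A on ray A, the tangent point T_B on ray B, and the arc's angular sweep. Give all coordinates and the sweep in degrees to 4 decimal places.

center=(11.8554,-5.9058) T_A=(8.5436,-13.1817) T_B=(4.0261,-4.2905) sweep=77.1833

bisector direction at 26.9347° = (0.891524,0.452974)
center distance |VC| = r/sin(θ/2) = 7.994182/sin(51.4083°) = 10.227822
C = V + |VC|·bis = (11.8554,-5.9058)
T_A = V + ((C−V)·d_A)·d_A = V + 6.3798·d_A = (8.5436,-13.1817)
T_B = V + ((C−V)·d_B)·d_B = V + 6.3798·d_B = (4.0261,-4.2905)
sweep = 180° − θ = 77.1833°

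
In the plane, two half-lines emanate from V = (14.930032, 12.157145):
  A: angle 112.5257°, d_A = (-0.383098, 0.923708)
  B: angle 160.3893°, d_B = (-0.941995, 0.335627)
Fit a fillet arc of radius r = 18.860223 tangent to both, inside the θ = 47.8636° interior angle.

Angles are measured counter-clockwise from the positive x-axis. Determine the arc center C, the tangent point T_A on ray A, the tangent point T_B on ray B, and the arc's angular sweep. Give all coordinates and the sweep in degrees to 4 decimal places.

center=(-18.7717,44.1865) T_A=(-1.3504,51.4118) T_B=(-25.1018,26.4202) sweep=132.1364

bisector direction at 136.4575° = (-0.724864,0.688892)
center distance |VC| = r/sin(θ/2) = 18.860223/sin(23.9318°) = 46.493953
C = V + |VC|·bis = (-18.7717,44.1865)
T_A = V + ((C−V)·d_A)·d_A = V + 42.4968·d_A = (-1.3504,51.4118)
T_B = V + ((C−V)·d_B)·d_B = V + 42.4968·d_B = (-25.1018,26.4202)
sweep = 180° − θ = 132.1364°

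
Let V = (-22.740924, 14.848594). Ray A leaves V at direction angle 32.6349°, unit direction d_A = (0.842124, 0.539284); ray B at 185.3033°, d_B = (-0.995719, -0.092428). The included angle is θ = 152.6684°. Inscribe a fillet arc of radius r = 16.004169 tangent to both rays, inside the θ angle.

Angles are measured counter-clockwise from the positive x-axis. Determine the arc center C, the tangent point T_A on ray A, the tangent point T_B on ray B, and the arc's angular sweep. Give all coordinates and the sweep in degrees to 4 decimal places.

bisector direction at 108.9691° = (-0.325058,0.945694)
center distance |VC| = r/sin(θ/2) = 16.004169/sin(76.3342°) = 16.470442
C = V + |VC|·bis = (-28.0948,30.4246)
T_A = V + ((C−V)·d_A)·d_A = V + 3.8913·d_A = (-19.4640,16.9471)
T_B = V + ((C−V)·d_B)·d_B = V + 3.8913·d_B = (-26.6155,14.4889)
sweep = 180° − θ = 27.3316°

center=(-28.0948,30.4246) T_A=(-19.4640,16.9471) T_B=(-26.6155,14.4889) sweep=27.3316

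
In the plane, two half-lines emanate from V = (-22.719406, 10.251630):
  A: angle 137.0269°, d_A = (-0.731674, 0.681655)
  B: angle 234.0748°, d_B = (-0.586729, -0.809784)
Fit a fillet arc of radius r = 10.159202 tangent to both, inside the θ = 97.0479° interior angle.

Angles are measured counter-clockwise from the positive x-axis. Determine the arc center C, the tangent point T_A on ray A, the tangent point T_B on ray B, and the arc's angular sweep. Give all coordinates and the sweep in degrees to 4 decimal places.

bisector direction at 185.5509° = (-0.995311,-0.096729)
center distance |VC| = r/sin(θ/2) = 10.159202/sin(48.5239°) = 13.559476
C = V + |VC|·bis = (-36.2153,8.9400)
T_A = V + ((C−V)·d_A)·d_A = V + 8.9805·d_A = (-29.2902,16.3733)
T_B = V + ((C−V)·d_B)·d_B = V + 8.9805·d_B = (-27.9885,2.9793)
sweep = 180° − θ = 82.9521°

center=(-36.2153,8.9400) T_A=(-29.2902,16.3733) T_B=(-27.9885,2.9793) sweep=82.9521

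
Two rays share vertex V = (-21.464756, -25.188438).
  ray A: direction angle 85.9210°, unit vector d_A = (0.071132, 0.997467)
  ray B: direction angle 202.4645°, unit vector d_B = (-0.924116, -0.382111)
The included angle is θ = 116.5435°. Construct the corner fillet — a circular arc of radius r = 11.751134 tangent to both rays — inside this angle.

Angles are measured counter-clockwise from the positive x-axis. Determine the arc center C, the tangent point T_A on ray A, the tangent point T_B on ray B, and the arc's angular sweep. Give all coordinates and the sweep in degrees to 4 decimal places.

bisector direction at 144.1928° = (-0.810990,0.585060)
center distance |VC| = r/sin(θ/2) = 11.751134/sin(58.2717°) = 13.815893
C = V + |VC|·bis = (-32.6693,-17.1053)
T_A = V + ((C−V)·d_A)·d_A = V + 7.2657·d_A = (-20.9479,-17.9412)
T_B = V + ((C−V)·d_B)·d_B = V + 7.2657·d_B = (-28.1791,-27.9647)
sweep = 180° − θ = 63.4565°

center=(-32.6693,-17.1053) T_A=(-20.9479,-17.9412) T_B=(-28.1791,-27.9647) sweep=63.4565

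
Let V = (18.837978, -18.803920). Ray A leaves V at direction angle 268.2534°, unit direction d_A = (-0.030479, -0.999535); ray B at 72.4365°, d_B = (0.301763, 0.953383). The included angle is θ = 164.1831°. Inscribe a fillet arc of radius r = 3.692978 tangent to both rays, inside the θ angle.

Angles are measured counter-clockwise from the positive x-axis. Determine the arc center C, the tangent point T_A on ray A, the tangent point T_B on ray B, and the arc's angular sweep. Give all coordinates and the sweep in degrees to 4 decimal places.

bisector direction at 350.3450° = (0.985835,-0.167716)
center distance |VC| = r/sin(θ/2) = 3.692978/sin(82.0915°) = 3.728438
C = V + |VC|·bis = (22.5136,-19.4292)
T_A = V + ((C−V)·d_A)·d_A = V + 0.5130·d_A = (18.8223,-19.3167)
T_B = V + ((C−V)·d_B)·d_B = V + 0.5130·d_B = (18.9928,-18.3148)
sweep = 180° − θ = 15.8169°

center=(22.5136,-19.4292) T_A=(18.8223,-19.3167) T_B=(18.9928,-18.3148) sweep=15.8169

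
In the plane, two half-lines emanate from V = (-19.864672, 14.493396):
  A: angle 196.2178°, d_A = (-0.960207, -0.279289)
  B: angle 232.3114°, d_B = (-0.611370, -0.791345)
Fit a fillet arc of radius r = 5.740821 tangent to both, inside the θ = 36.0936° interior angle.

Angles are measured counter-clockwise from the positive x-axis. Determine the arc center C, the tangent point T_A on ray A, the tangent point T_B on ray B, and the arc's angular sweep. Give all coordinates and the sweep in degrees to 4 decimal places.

bisector direction at 214.2646° = (-0.826446,-0.563016)
center distance |VC| = r/sin(θ/2) = 5.740821/sin(18.0468°) = 18.531108
C = V + |VC|·bis = (-35.1796,4.0601)
T_A = V + ((C−V)·d_A)·d_A = V + 17.6194·d_A = (-36.7830,9.5725)
T_B = V + ((C−V)·d_B)·d_B = V + 17.6194·d_B = (-30.6367,0.5503)
sweep = 180° − θ = 143.9064°

center=(-35.1796,4.0601) T_A=(-36.7830,9.5725) T_B=(-30.6367,0.5503) sweep=143.9064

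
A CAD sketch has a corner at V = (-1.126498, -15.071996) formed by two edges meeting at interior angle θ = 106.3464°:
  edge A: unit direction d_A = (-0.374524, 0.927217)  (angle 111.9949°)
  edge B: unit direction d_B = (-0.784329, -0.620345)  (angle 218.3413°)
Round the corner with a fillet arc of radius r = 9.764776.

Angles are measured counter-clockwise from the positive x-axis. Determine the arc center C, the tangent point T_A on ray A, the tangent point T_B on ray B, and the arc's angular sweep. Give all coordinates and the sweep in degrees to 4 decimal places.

center=(-12.9191,-11.9492) T_A=(-3.8651,-8.2921) T_B=(-6.8616,-19.6080) sweep=73.6536

bisector direction at 165.1681° = (-0.966681,0.255984)
center distance |VC| = r/sin(θ/2) = 9.764776/sin(53.1732°) = 12.199091
C = V + |VC|·bis = (-12.9191,-11.9492)
T_A = V + ((C−V)·d_A)·d_A = V + 7.3121·d_A = (-3.8651,-8.2921)
T_B = V + ((C−V)·d_B)·d_B = V + 7.3121·d_B = (-6.8616,-19.6080)
sweep = 180° − θ = 73.6536°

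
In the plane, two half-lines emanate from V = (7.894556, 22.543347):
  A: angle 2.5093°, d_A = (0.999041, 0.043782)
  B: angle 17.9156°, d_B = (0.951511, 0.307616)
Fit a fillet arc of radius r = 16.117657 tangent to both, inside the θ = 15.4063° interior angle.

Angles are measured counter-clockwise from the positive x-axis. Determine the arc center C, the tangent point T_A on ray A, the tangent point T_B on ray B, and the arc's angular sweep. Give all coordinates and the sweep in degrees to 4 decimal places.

bisector direction at 10.2125° = (0.984157,0.177299)
center distance |VC| = r/sin(θ/2) = 16.117657/sin(7.7031°) = 120.244530
C = V + |VC|·bis = (126.2341,43.8625)
T_A = V + ((C−V)·d_A)·d_A = V + 119.1594·d_A = (126.9397,27.7603)
T_B = V + ((C−V)·d_B)·d_B = V + 119.1594·d_B = (121.2760,59.1987)
sweep = 180° − θ = 164.5937°

center=(126.2341,43.8625) T_A=(126.9397,27.7603) T_B=(121.2760,59.1987) sweep=164.5937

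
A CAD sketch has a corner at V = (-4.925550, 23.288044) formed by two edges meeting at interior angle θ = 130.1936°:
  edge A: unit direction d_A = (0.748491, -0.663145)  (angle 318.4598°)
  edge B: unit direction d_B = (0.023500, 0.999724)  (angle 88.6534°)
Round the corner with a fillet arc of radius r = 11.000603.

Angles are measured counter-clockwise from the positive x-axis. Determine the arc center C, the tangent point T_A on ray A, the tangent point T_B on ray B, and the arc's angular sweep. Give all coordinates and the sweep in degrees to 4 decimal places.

center=(6.1920,28.1352) T_A=(-1.1030,19.9013) T_B=(-4.8055,28.3937) sweep=49.8064

bisector direction at 23.5566° = (0.916666,0.399655)
center distance |VC| = r/sin(θ/2) = 11.000603/sin(65.0968°) = 12.128285
C = V + |VC|·bis = (6.1920,28.1352)
T_A = V + ((C−V)·d_A)·d_A = V + 5.1071·d_A = (-1.1030,19.9013)
T_B = V + ((C−V)·d_B)·d_B = V + 5.1071·d_B = (-4.8055,28.3937)
sweep = 180° − θ = 49.8064°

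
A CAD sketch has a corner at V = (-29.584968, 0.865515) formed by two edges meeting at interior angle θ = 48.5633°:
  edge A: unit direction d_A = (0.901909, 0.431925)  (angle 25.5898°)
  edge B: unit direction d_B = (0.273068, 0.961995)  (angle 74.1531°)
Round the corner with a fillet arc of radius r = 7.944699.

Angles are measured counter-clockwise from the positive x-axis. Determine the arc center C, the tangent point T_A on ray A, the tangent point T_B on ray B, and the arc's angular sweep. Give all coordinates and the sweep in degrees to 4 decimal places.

center=(-17.1333,15.6374) T_A=(-13.7018,8.4720) T_B=(-24.7761,17.8068) sweep=131.4367

bisector direction at 49.8714° = (0.644505,0.764600)
center distance |VC| = r/sin(θ/2) = 7.944699/sin(24.2816°) = 19.319712
C = V + |VC|·bis = (-17.1333,15.6374)
T_A = V + ((C−V)·d_A)·d_A = V + 17.6106·d_A = (-13.7018,8.4720)
T_B = V + ((C−V)·d_B)·d_B = V + 17.6106·d_B = (-24.7761,17.8068)
sweep = 180° − θ = 131.4367°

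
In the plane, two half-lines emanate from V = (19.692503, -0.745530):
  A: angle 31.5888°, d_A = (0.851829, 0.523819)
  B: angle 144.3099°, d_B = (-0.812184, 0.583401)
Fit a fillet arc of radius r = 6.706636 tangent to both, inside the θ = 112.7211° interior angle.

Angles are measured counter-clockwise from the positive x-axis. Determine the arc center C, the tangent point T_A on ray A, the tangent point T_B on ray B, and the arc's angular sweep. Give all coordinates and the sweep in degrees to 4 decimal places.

center=(19.9808,7.3049) T_A=(23.4938,1.5920) T_B=(16.0681,1.8579) sweep=67.2789

bisector direction at 87.9493° = (0.035783,0.999360)
center distance |VC| = r/sin(θ/2) = 6.706636/sin(56.3606°) = 8.055632
C = V + |VC|·bis = (19.9808,7.3049)
T_A = V + ((C−V)·d_A)·d_A = V + 4.4625·d_A = (23.4938,1.5920)
T_B = V + ((C−V)·d_B)·d_B = V + 4.4625·d_B = (16.0681,1.8579)
sweep = 180° − θ = 67.2789°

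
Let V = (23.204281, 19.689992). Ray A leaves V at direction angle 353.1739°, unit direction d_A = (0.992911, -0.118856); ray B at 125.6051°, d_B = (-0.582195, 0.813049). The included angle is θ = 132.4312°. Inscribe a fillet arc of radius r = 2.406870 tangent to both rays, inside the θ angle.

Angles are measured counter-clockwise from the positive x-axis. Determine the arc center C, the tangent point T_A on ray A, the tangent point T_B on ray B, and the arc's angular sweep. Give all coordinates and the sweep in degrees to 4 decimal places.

bisector direction at 59.3895° = (0.509199,0.860649)
center distance |VC| = r/sin(θ/2) = 2.406870/sin(66.2156°) = 2.630259
C = V + |VC|·bis = (24.5436,21.9537)
T_A = V + ((C−V)·d_A)·d_A = V + 1.0608·d_A = (24.2575,19.5639)
T_B = V + ((C−V)·d_B)·d_B = V + 1.0608·d_B = (22.5867,20.5525)
sweep = 180° − θ = 47.5688°

center=(24.5436,21.9537) T_A=(24.2575,19.5639) T_B=(22.5867,20.5525) sweep=47.5688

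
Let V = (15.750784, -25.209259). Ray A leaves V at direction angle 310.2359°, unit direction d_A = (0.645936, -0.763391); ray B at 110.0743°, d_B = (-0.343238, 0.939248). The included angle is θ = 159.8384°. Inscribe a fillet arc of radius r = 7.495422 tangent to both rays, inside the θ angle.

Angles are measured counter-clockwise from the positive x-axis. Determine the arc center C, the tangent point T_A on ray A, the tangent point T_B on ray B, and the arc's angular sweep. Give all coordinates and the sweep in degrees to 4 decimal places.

center=(22.3335,-21.3849) T_A=(16.6115,-26.2265) T_B=(15.2934,-23.9577) sweep=20.1616

bisector direction at 30.1551° = (0.864669,0.502343)
center distance |VC| = r/sin(θ/2) = 7.495422/sin(79.9192°) = 7.612952
C = V + |VC|·bis = (22.3335,-21.3849)
T_A = V + ((C−V)·d_A)·d_A = V + 1.3325·d_A = (16.6115,-26.2265)
T_B = V + ((C−V)·d_B)·d_B = V + 1.3325·d_B = (15.2934,-23.9577)
sweep = 180° − θ = 20.1616°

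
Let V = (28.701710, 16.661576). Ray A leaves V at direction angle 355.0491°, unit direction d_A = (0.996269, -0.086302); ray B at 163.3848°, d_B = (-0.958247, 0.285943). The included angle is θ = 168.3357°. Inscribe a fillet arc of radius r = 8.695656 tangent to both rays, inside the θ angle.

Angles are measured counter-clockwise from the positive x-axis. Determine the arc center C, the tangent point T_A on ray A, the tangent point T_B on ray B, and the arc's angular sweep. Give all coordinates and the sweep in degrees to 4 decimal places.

bisector direction at 79.2169° = (0.187091,0.982343)
center distance |VC| = r/sin(θ/2) = 8.695656/sin(84.1679°) = 8.740900
C = V + |VC|·bis = (30.3371,25.2481)
T_A = V + ((C−V)·d_A)·d_A = V + 0.8882·d_A = (29.5866,16.5849)
T_B = V + ((C−V)·d_B)·d_B = V + 0.8882·d_B = (27.8506,16.9156)
sweep = 180° − θ = 11.6643°

center=(30.3371,25.2481) T_A=(29.5866,16.5849) T_B=(27.8506,16.9156) sweep=11.6643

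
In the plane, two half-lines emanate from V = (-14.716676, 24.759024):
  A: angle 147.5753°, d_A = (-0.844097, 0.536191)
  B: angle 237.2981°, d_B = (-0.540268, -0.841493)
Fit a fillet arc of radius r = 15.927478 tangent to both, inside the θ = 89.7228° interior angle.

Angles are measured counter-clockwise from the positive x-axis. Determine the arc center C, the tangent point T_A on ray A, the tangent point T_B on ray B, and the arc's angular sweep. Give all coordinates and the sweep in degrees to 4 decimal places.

bisector direction at 192.4367° = (-0.976535,-0.215361)
center distance |VC| = r/sin(θ/2) = 15.927478/sin(44.8614°) = 22.579542
C = V + |VC|·bis = (-36.7664,19.8963)
T_A = V + ((C−V)·d_A)·d_A = V + 16.0047·d_A = (-28.2262,33.3406)
T_B = V + ((C−V)·d_B)·d_B = V + 16.0047·d_B = (-23.3635,11.2912)
sweep = 180° − θ = 90.2772°

center=(-36.7664,19.8963) T_A=(-28.2262,33.3406) T_B=(-23.3635,11.2912) sweep=90.2772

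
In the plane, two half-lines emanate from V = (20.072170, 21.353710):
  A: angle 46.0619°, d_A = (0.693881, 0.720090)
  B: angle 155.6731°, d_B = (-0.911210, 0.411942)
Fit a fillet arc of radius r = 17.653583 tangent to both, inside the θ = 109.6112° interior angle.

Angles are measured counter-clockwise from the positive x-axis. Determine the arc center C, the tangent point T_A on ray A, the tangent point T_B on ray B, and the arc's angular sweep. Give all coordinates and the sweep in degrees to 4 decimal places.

bisector direction at 100.8675° = (-0.188538,0.982066)
center distance |VC| = r/sin(θ/2) = 17.653583/sin(54.8056°) = 21.602492
C = V + |VC|·bis = (15.9993,42.5688)
T_A = V + ((C−V)·d_A)·d_A = V + 12.4506·d_A = (28.7114,30.3193)
T_B = V + ((C−V)·d_B)·d_B = V + 12.4506·d_B = (8.7270,26.4827)
sweep = 180° − θ = 70.3888°

center=(15.9993,42.5688) T_A=(28.7114,30.3193) T_B=(8.7270,26.4827) sweep=70.3888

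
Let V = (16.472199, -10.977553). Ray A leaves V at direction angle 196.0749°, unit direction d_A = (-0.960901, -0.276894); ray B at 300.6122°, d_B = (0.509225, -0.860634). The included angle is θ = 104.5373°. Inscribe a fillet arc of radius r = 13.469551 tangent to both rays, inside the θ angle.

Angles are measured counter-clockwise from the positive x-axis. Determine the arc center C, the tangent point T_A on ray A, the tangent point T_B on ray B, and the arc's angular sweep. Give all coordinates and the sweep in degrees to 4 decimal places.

center=(10.1871,-26.8063) T_A=(6.4575,-13.8634) T_B=(21.7795,-19.9473) sweep=75.4627

bisector direction at 248.3436° = (-0.369040,-0.929413)
center distance |VC| = r/sin(θ/2) = 13.469551/sin(52.2687°) = 17.030903
C = V + |VC|·bis = (10.1871,-26.8063)
T_A = V + ((C−V)·d_A)·d_A = V + 10.4222·d_A = (6.4575,-13.8634)
T_B = V + ((C−V)·d_B)·d_B = V + 10.4222·d_B = (21.7795,-19.9473)
sweep = 180° − θ = 75.4627°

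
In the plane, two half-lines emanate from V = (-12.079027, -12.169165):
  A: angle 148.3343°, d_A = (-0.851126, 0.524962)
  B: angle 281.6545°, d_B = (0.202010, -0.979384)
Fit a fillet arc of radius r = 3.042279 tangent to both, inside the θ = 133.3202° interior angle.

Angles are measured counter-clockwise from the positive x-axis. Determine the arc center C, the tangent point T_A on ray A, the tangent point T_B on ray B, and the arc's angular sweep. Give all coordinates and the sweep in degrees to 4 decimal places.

bisector direction at 214.9944° = (-0.819208,-0.573496)
center distance |VC| = r/sin(θ/2) = 3.042279/sin(66.6601°) = 3.313413
C = V + |VC|·bis = (-14.7934,-14.0694)
T_A = V + ((C−V)·d_A)·d_A = V + 1.3127·d_A = (-13.1963,-11.4800)
T_B = V + ((C−V)·d_B)·d_B = V + 1.3127·d_B = (-11.8138,-13.4548)
sweep = 180° − θ = 46.6798°

center=(-14.7934,-14.0694) T_A=(-13.1963,-11.4800) T_B=(-11.8138,-13.4548) sweep=46.6798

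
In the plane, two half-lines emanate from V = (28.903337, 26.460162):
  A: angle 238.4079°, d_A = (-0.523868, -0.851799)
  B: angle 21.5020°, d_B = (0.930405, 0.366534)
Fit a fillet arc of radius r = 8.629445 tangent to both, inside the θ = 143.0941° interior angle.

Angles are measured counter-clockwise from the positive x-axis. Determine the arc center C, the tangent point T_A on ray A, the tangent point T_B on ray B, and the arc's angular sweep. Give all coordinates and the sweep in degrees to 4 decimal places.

center=(34.7454,19.4867) T_A=(27.3949,24.0074) T_B=(31.5824,27.5156) sweep=36.9059

bisector direction at 309.9550° = (0.642185,-0.766550)
center distance |VC| = r/sin(θ/2) = 8.629445/sin(71.5470°) = 9.097187
C = V + |VC|·bis = (34.7454,19.4867)
T_A = V + ((C−V)·d_A)·d_A = V + 2.8795·d_A = (27.3949,24.0074)
T_B = V + ((C−V)·d_B)·d_B = V + 2.8795·d_B = (31.5824,27.5156)
sweep = 180° − θ = 36.9059°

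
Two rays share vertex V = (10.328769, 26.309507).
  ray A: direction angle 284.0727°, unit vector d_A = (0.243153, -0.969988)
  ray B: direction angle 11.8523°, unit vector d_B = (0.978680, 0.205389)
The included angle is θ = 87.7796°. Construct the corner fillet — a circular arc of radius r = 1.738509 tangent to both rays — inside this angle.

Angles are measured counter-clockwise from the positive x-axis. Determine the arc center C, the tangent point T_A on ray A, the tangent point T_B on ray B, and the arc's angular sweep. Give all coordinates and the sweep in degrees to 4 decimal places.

center=(12.4545,24.9792) T_A=(10.7682,24.5565) T_B=(12.0975,26.6807) sweep=92.2204

bisector direction at 327.9625° = (0.847701,-0.530474)
center distance |VC| = r/sin(θ/2) = 1.738509/sin(43.8898°) = 2.507681
C = V + |VC|·bis = (12.4545,24.9792)
T_A = V + ((C−V)·d_A)·d_A = V + 1.8072·d_A = (10.7682,24.5565)
T_B = V + ((C−V)·d_B)·d_B = V + 1.8072·d_B = (12.0975,26.6807)
sweep = 180° − θ = 92.2204°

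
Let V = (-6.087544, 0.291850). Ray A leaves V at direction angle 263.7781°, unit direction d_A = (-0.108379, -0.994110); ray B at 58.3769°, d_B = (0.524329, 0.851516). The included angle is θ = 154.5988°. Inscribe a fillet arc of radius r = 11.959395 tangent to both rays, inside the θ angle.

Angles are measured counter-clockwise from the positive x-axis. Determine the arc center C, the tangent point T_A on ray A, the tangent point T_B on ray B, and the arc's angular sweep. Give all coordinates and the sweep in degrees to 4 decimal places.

bisector direction at 341.0775° = (0.945958,-0.324289)
center distance |VC| = r/sin(θ/2) = 11.959395/sin(77.2994°) = 12.259354
C = V + |VC|·bis = (5.5093,-3.6837)
T_A = V + ((C−V)·d_A)·d_A = V + 2.6953·d_A = (-6.3797,-2.3876)
T_B = V + ((C−V)·d_B)·d_B = V + 2.6953·d_B = (-4.6743,2.5869)
sweep = 180° − θ = 25.4012°

center=(5.5093,-3.6837) T_A=(-6.3797,-2.3876) T_B=(-4.6743,2.5869) sweep=25.4012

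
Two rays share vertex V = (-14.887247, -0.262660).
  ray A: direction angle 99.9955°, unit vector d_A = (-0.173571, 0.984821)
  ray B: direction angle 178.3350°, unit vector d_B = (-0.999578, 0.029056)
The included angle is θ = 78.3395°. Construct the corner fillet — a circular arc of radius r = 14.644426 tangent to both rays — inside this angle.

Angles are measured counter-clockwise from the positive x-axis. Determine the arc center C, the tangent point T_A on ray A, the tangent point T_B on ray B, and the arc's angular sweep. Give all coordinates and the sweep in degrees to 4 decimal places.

center=(-32.4294,14.8979) T_A=(-18.0072,17.4397) T_B=(-32.8549,0.2596) sweep=101.6605

bisector direction at 139.1653° = (-0.756599,0.653880)
center distance |VC| = r/sin(θ/2) = 14.644426/sin(39.1698°) = 23.185498
C = V + |VC|·bis = (-32.4294,14.8979)
T_A = V + ((C−V)·d_A)·d_A = V + 17.9752·d_A = (-18.0072,17.4397)
T_B = V + ((C−V)·d_B)·d_B = V + 17.9752·d_B = (-32.8549,0.2596)
sweep = 180° − θ = 101.6605°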